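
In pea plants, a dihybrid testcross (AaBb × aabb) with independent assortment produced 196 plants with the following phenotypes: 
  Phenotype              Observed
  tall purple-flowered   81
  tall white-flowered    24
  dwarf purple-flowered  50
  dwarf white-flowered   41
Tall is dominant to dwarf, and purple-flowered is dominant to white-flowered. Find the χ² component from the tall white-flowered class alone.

12.755

A dihybrid testcross with independent assortment gives a 1:1:1:1 ratio.
Expected counts for N = 196 under a 1:1:1:1 ratio (total parts = 4):
  tall purple-flowered: 196 × 1/4 = 49
  tall white-flowered: 196 × 1/4 = 49
  dwarf purple-flowered: 196 × 1/4 = 49
  dwarf white-flowered: 196 × 1/4 = 49
Contribution of tall white-flowered: (24 − 49)² / 49 = 12.7551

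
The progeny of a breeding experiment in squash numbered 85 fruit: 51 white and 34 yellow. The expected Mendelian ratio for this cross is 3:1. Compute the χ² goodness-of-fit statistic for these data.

The 3:1 ratio has 4 parts, so with N = 85 the expected counts are:
  white: 85 × 3/4 = 63.75
  yellow: 85 × 1/4 = 21.25
χ² = Σ (O − E)² / E
  white: (51 − 63.75)² / 63.75 = 2.5500
  yellow: (34 − 21.25)² / 21.25 = 7.6500
χ² = 2.5500 + 7.6500 = 10.200

10.200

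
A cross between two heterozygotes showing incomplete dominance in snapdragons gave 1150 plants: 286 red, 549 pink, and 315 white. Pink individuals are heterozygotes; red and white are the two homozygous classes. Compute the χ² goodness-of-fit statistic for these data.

With incomplete dominance, a heterozygote × heterozygote cross gives a 1:2:1 phenotypic ratio.
The 1:2:1 ratio has 4 parts, so with N = 1150 the expected counts are:
  red: 1150 × 1/4 = 287.5
  pink: 1150 × 2/4 = 575
  white: 1150 × 1/4 = 287.5
χ² = Σ (O − E)² / E
  red: (286 − 287.5)² / 287.5 = 0.0078
  pink: (549 − 575)² / 575 = 1.1757
  white: (315 − 287.5)² / 287.5 = 2.6304
χ² = 0.0078 + 1.1757 + 2.6304 = 3.8139 ≈ 3.814

3.814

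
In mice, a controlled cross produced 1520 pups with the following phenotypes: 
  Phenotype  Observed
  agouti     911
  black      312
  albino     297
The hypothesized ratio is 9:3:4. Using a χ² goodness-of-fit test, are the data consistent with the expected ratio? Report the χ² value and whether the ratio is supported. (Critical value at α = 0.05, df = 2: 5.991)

24.355; not consistent

Expected counts for N = 1520 under a 9:3:4 ratio (total parts = 16):
  agouti: 1520 × 9/16 = 855
  black: 1520 × 3/16 = 285
  albino: 1520 × 4/16 = 380
χ² = Σ (O − E)² / E
  agouti: (911 − 855)² / 855 = 3.6678
  black: (312 − 285)² / 285 = 2.5579
  albino: (297 − 380)² / 380 = 18.1289
χ² = 3.6678 + 2.5579 + 18.1289 = 24.3546 ≈ 24.355
Degrees of freedom = 3 − 1 = 2; critical value at α = 0.05 is 5.991.
Since 24.355 > 5.991, we reject the null hypothesis — the data do not fit the 9:3:4 ratio.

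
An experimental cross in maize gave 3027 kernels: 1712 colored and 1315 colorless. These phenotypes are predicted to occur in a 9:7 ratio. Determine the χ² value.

0.116

The 9:7 ratio has 16 parts, so with N = 3027 the expected counts are:
  colored: 3027 × 9/16 = 1702.6875
  colorless: 3027 × 7/16 = 1324.3125
χ² = Σ (O − E)² / E
  colored: (1712 − 1702.6875)² / 1702.6875 = 0.0509
  colorless: (1315 − 1324.3125)² / 1324.3125 = 0.0655
χ² = 0.0509 + 0.0655 = 0.1164 ≈ 0.116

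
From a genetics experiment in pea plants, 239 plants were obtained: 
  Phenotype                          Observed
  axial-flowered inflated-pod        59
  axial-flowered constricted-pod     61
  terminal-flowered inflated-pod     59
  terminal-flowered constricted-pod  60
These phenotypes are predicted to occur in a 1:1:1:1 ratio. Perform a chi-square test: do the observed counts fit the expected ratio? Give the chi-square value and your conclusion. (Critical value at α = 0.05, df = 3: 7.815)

0.046; consistent

Expected counts for N = 239 under a 1:1:1:1 ratio (total parts = 4):
  axial-flowered inflated-pod: 239 × 1/4 = 59.75
  axial-flowered constricted-pod: 239 × 1/4 = 59.75
  terminal-flowered inflated-pod: 239 × 1/4 = 59.75
  terminal-flowered constricted-pod: 239 × 1/4 = 59.75
χ² = Σ (O − E)² / E
  axial-flowered inflated-pod: (59 − 59.75)² / 59.75 = 0.0094
  axial-flowered constricted-pod: (61 − 59.75)² / 59.75 = 0.0262
  terminal-flowered inflated-pod: (59 − 59.75)² / 59.75 = 0.0094
  terminal-flowered constricted-pod: (60 − 59.75)² / 59.75 = 0.0010
χ² = 0.0094 + 0.0262 + 0.0094 + 0.0010 = 0.046
Degrees of freedom = 4 − 1 = 3; critical value at α = 0.05 is 7.815.
Since 0.046 < 7.815, we fail to reject the null hypothesis — the data are consistent with the 1:1:1:1 ratio.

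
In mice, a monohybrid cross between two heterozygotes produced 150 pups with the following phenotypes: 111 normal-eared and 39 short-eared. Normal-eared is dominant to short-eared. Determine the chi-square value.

0.080

For a monohybrid cross between heterozygotes with complete dominance, the expected phenotypic ratio is 3:1.
Under the 3:1 hypothesis (Σ ratio = 4, N = 150):
  normal-eared: 150 × 3/4 = 112.5
  short-eared: 150 × 1/4 = 37.5
χ² = Σ (O − E)² / E
  normal-eared: (111 − 112.5)² / 112.5 = 0.0200
  short-eared: (39 − 37.5)² / 37.5 = 0.0600
χ² = 0.0200 + 0.0600 = 0.080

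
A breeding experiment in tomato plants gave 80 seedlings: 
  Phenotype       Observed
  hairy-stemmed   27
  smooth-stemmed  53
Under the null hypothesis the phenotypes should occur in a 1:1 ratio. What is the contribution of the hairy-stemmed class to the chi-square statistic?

Total ratio parts = 2. Expected numbers out of 80:
  hairy-stemmed: 80 × 1/2 = 40
  smooth-stemmed: 80 × 1/2 = 40
Contribution of hairy-stemmed: (27 − 40)² / 40 = 4.2250

4.225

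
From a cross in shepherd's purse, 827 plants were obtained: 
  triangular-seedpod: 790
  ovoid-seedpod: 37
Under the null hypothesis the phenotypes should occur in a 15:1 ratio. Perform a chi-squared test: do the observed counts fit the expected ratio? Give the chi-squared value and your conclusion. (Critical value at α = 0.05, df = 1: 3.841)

4.452; not consistent

The 15:1 ratio has 16 parts, so with N = 827 the expected counts are:
  triangular-seedpod: 827 × 15/16 = 775.3125
  ovoid-seedpod: 827 × 1/16 = 51.6875
χ² = Σ (O − E)² / E
  triangular-seedpod: (790 − 775.3125)² / 775.3125 = 0.2782
  ovoid-seedpod: (37 − 51.6875)² / 51.6875 = 4.1736
χ² = 0.2782 + 4.1736 = 4.4518 ≈ 4.452
Degrees of freedom = 2 − 1 = 1; critical value at α = 0.05 is 3.841.
Since 4.452 > 3.841, we reject the null hypothesis — the data do not fit the 15:1 ratio.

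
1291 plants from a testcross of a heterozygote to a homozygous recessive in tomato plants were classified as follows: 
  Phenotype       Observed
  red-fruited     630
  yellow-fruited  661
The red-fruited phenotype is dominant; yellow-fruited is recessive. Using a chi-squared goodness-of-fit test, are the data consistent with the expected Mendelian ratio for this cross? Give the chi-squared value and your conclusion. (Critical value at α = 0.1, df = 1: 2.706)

0.744; consistent

A testcross of a heterozygote (Aa × aa) gives a 1:1 phenotypic ratio.
Total ratio parts = 2. Expected numbers out of 1291:
  red-fruited: 1291 × 1/2 = 645.5
  yellow-fruited: 1291 × 1/2 = 645.5
χ² = Σ (O − E)² / E
  red-fruited: (630 − 645.5)² / 645.5 = 0.3722
  yellow-fruited: (661 − 645.5)² / 645.5 = 0.3722
χ² = 0.3722 + 0.3722 = 0.7444 ≈ 0.744
Degrees of freedom = 2 − 1 = 1; critical value at α = 0.1 is 2.706.
Since 0.744 < 2.706, we fail to reject the null hypothesis — the data are consistent with the 1:1 ratio.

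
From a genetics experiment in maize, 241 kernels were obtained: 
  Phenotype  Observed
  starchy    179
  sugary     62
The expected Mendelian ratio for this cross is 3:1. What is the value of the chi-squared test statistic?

Expected counts for N = 241 under a 3:1 ratio (total parts = 4):
  starchy: 241 × 3/4 = 180.75
  sugary: 241 × 1/4 = 60.25
χ² = Σ (O − E)² / E
  starchy: (179 − 180.75)² / 180.75 = 0.0169
  sugary: (62 − 60.25)² / 60.25 = 0.0508
χ² = 0.0169 + 0.0508 = 0.0677 ≈ 0.068

0.068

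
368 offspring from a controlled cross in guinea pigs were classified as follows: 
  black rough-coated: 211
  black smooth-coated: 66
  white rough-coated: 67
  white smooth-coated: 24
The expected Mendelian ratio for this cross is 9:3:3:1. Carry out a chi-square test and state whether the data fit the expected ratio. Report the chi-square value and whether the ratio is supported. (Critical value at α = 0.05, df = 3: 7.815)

0.309; consistent

Under the 9:3:3:1 hypothesis (Σ ratio = 16, N = 368):
  black rough-coated: 368 × 9/16 = 207
  black smooth-coated: 368 × 3/16 = 69
  white rough-coated: 368 × 3/16 = 69
  white smooth-coated: 368 × 1/16 = 23
χ² = Σ (O − E)² / E
  black rough-coated: (211 − 207)² / 207 = 0.0773
  black smooth-coated: (66 − 69)² / 69 = 0.1304
  white rough-coated: (67 − 69)² / 69 = 0.0580
  white smooth-coated: (24 − 23)² / 23 = 0.0435
χ² = 0.0773 + 0.1304 + 0.0580 + 0.0435 = 0.3092 ≈ 0.309
Degrees of freedom = 4 − 1 = 3; critical value at α = 0.05 is 7.815.
Since 0.309 < 7.815, we fail to reject the null hypothesis — the data are consistent with the 9:3:3:1 ratio.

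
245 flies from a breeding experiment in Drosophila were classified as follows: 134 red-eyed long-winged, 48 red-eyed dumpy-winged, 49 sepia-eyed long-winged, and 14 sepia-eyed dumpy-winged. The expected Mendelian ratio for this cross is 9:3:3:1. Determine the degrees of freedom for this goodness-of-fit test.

3

A goodness-of-fit test with 4 phenotype classes has df = 4 − 1 = 3.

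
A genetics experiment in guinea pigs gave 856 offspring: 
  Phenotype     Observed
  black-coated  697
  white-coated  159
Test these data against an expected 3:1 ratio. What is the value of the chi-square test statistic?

Total ratio parts = 4. Expected numbers out of 856:
  black-coated: 856 × 3/4 = 642
  white-coated: 856 × 1/4 = 214
χ² = Σ (O − E)² / E
  black-coated: (697 − 642)² / 642 = 4.7118
  white-coated: (159 − 214)² / 214 = 14.1355
χ² = 4.7118 + 14.1355 = 18.8473 ≈ 18.847

18.847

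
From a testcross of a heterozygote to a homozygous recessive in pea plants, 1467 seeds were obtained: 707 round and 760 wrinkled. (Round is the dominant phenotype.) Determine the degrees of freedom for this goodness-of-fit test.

1

A testcross of a heterozygote (Aa × aa) gives a 1:1 phenotypic ratio.
A goodness-of-fit test with 2 phenotype classes has df = 2 − 1 = 1.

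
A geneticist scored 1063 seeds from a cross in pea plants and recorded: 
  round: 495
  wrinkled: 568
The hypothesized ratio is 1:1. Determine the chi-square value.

5.013

Total ratio parts = 2. Expected numbers out of 1063:
  round: 1063 × 1/2 = 531.5
  wrinkled: 1063 × 1/2 = 531.5
χ² = Σ (O − E)² / E
  round: (495 − 531.5)² / 531.5 = 2.5066
  wrinkled: (568 − 531.5)² / 531.5 = 2.5066
χ² = 2.5066 + 2.5066 = 5.0132 ≈ 5.013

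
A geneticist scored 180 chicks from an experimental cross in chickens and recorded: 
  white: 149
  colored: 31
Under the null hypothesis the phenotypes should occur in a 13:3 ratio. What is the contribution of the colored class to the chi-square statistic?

0.224

Total ratio parts = 16. Expected numbers out of 180:
  white: 180 × 13/16 = 146.25
  colored: 180 × 3/16 = 33.75
Contribution of colored: (31 − 33.75)² / 33.75 = 0.2241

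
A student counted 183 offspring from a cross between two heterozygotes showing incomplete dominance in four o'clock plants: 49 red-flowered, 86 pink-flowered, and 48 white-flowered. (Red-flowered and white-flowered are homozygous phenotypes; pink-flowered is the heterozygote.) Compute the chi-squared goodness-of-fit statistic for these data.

0.672

With incomplete dominance, a heterozygote × heterozygote cross gives a 1:2:1 phenotypic ratio.
Expected counts for N = 183 under a 1:2:1 ratio (total parts = 4):
  red-flowered: 183 × 1/4 = 45.75
  pink-flowered: 183 × 2/4 = 91.5
  white-flowered: 183 × 1/4 = 45.75
χ² = Σ (O − E)² / E
  red-flowered: (49 − 45.75)² / 45.75 = 0.2309
  pink-flowered: (86 − 91.5)² / 91.5 = 0.3306
  white-flowered: (48 − 45.75)² / 45.75 = 0.1107
χ² = 0.2309 + 0.3306 + 0.1107 = 0.6722 ≈ 0.672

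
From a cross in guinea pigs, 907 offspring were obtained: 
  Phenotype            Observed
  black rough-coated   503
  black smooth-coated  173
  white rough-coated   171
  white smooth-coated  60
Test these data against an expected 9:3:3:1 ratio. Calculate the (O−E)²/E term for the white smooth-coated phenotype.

Expected counts for N = 907 under a 9:3:3:1 ratio (total parts = 16):
  black rough-coated: 907 × 9/16 = 510.1875
  black smooth-coated: 907 × 3/16 = 170.0625
  white rough-coated: 907 × 3/16 = 170.0625
  white smooth-coated: 907 × 1/16 = 56.6875
Contribution of white smooth-coated: (60 − 56.6875)² / 56.6875 = 0.1936

0.194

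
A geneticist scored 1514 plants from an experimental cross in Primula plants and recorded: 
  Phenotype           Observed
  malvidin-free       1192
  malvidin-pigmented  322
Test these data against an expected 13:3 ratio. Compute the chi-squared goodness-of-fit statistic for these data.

6.302

Under the 13:3 hypothesis (Σ ratio = 16, N = 1514):
  malvidin-free: 1514 × 13/16 = 1230.125
  malvidin-pigmented: 1514 × 3/16 = 283.875
χ² = Σ (O − E)² / E
  malvidin-free: (1192 − 1230.125)² / 1230.125 = 1.1816
  malvidin-pigmented: (322 − 283.875)² / 283.875 = 5.1203
χ² = 1.1816 + 5.1203 = 6.3019 ≈ 6.302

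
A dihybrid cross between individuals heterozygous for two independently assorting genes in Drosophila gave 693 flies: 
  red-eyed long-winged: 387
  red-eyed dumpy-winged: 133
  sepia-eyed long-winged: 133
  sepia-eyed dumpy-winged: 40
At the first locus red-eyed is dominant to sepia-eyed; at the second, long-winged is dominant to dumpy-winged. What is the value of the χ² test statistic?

0.418

A dihybrid F₂ with independent assortment and complete dominance at both loci gives a 9:3:3:1 phenotypic ratio.
Total ratio parts = 16. Expected numbers out of 693:
  red-eyed long-winged: 693 × 9/16 = 389.8125
  red-eyed dumpy-winged: 693 × 3/16 = 129.9375
  sepia-eyed long-winged: 693 × 3/16 = 129.9375
  sepia-eyed dumpy-winged: 693 × 1/16 = 43.3125
χ² = Σ (O − E)² / E
  red-eyed long-winged: (387 − 389.8125)² / 389.8125 = 0.0203
  red-eyed dumpy-winged: (133 − 129.9375)² / 129.9375 = 0.0722
  sepia-eyed long-winged: (133 − 129.9375)² / 129.9375 = 0.0722
  sepia-eyed dumpy-winged: (40 − 43.3125)² / 43.3125 = 0.2533
χ² = 0.0203 + 0.0722 + 0.0722 + 0.2533 = 0.418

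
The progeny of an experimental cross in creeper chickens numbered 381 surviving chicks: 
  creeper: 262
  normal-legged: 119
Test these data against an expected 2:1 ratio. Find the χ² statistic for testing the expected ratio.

0.756

Total ratio parts = 3. Expected numbers out of 381:
  creeper: 381 × 2/3 = 254
  normal-legged: 381 × 1/3 = 127
χ² = Σ (O − E)² / E
  creeper: (262 − 254)² / 254 = 0.2520
  normal-legged: (119 − 127)² / 127 = 0.5039
χ² = 0.2520 + 0.5039 = 0.7559 ≈ 0.756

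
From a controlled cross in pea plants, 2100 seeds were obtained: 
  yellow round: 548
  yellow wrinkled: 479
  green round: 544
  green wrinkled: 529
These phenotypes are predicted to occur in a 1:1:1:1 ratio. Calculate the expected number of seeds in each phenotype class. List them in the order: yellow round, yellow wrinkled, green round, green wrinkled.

Under the 1:1:1:1 hypothesis (Σ ratio = 4, N = 2100):
  yellow round: 2100 × 1/4 = 525
  yellow wrinkled: 2100 × 1/4 = 525
  green round: 2100 × 1/4 = 525
  green wrinkled: 2100 × 1/4 = 525

525, 525, 525, 525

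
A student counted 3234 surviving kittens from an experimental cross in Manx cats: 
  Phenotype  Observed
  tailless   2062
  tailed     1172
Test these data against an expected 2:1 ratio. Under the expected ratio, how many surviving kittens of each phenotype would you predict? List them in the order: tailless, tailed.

Under the 2:1 hypothesis (Σ ratio = 3, N = 3234):
  tailless: 3234 × 2/3 = 2156
  tailed: 3234 × 1/3 = 1078

2156, 1078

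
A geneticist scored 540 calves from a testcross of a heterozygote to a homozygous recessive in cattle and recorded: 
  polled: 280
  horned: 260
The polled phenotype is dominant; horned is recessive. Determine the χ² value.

0.741

A testcross of a heterozygote (Aa × aa) gives a 1:1 phenotypic ratio.
Expected counts for N = 540 under a 1:1 ratio (total parts = 2):
  polled: 540 × 1/2 = 270
  horned: 540 × 1/2 = 270
χ² = Σ (O − E)² / E
  polled: (280 − 270)² / 270 = 0.3704
  horned: (260 − 270)² / 270 = 0.3704
χ² = 0.3704 + 0.3704 = 0.7408 ≈ 0.741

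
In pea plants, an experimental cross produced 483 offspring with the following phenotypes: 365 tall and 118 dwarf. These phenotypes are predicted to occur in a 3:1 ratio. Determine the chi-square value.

Expected counts for N = 483 under a 3:1 ratio (total parts = 4):
  tall: 483 × 3/4 = 362.25
  dwarf: 483 × 1/4 = 120.75
χ² = Σ (O − E)² / E
  tall: (365 − 362.25)² / 362.25 = 0.0209
  dwarf: (118 − 120.75)² / 120.75 = 0.0626
χ² = 0.0209 + 0.0626 = 0.0835 ≈ 0.084

0.084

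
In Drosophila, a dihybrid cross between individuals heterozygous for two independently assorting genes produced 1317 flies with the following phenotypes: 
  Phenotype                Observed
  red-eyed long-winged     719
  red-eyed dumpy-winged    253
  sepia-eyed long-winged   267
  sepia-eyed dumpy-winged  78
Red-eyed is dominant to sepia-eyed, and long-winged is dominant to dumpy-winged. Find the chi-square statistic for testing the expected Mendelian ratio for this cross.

A dihybrid F₂ with independent assortment and complete dominance at both loci gives a 9:3:3:1 phenotypic ratio.
The 9:3:3:1 ratio has 16 parts, so with N = 1317 the expected counts are:
  red-eyed long-winged: 1317 × 9/16 = 740.8125
  red-eyed dumpy-winged: 1317 × 3/16 = 246.9375
  sepia-eyed long-winged: 1317 × 3/16 = 246.9375
  sepia-eyed dumpy-winged: 1317 × 1/16 = 82.3125
χ² = Σ (O − E)² / E
  red-eyed long-winged: (719 − 740.8125)² / 740.8125 = 0.6422
  red-eyed dumpy-winged: (253 − 246.9375)² / 246.9375 = 0.1488
  sepia-eyed long-winged: (267 − 246.9375)² / 246.9375 = 1.6300
  sepia-eyed dumpy-winged: (78 − 82.3125)² / 82.3125 = 0.2259
χ² = 0.6422 + 0.1488 + 1.6300 + 0.2259 = 2.6469 ≈ 2.647

2.647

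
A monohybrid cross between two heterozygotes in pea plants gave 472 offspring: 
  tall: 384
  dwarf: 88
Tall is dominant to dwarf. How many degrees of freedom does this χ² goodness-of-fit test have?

For a monohybrid cross between heterozygotes with complete dominance, the expected phenotypic ratio is 3:1.
A goodness-of-fit test with 2 phenotype classes has df = 2 − 1 = 1.

1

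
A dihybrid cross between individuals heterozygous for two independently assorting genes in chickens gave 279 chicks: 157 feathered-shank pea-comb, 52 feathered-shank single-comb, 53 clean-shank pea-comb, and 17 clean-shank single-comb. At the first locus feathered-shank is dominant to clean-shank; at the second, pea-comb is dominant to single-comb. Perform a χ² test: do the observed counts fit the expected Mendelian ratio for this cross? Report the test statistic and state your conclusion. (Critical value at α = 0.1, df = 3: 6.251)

0.022; consistent

A dihybrid F₂ with independent assortment and complete dominance at both loci gives a 9:3:3:1 phenotypic ratio.
Under the 9:3:3:1 hypothesis (Σ ratio = 16, N = 279):
  feathered-shank pea-comb: 279 × 9/16 = 156.9375
  feathered-shank single-comb: 279 × 3/16 = 52.3125
  clean-shank pea-comb: 279 × 3/16 = 52.3125
  clean-shank single-comb: 279 × 1/16 = 17.4375
χ² = Σ (O − E)² / E
  feathered-shank pea-comb: (157 − 156.9375)² / 156.9375 = 0.0000
  feathered-shank single-comb: (52 − 52.3125)² / 52.3125 = 0.0019
  clean-shank pea-comb: (53 − 52.3125)² / 52.3125 = 0.0090
  clean-shank single-comb: (17 − 17.4375)² / 17.4375 = 0.0110
χ² = 0.0000 + 0.0019 + 0.0090 + 0.0110 = 0.0219 ≈ 0.022
Degrees of freedom = 4 − 1 = 3; critical value at α = 0.1 is 6.251.
Since 0.022 < 6.251, we fail to reject the null hypothesis — the data are consistent with the 9:3:3:1 ratio.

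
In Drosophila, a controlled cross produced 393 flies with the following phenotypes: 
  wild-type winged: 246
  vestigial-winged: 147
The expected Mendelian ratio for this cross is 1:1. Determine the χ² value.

Expected counts for N = 393 under a 1:1 ratio (total parts = 2):
  wild-type winged: 393 × 1/2 = 196.5
  vestigial-winged: 393 × 1/2 = 196.5
χ² = Σ (O − E)² / E
  wild-type winged: (246 − 196.5)² / 196.5 = 12.4695
  vestigial-winged: (147 − 196.5)² / 196.5 = 12.4695
χ² = 12.4695 + 12.4695 = 24.939

24.939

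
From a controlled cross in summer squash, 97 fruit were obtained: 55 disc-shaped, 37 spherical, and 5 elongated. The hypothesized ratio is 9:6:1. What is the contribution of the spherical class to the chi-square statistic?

The 9:6:1 ratio has 16 parts, so with N = 97 the expected counts are:
  disc-shaped: 97 × 9/16 = 54.5625
  spherical: 97 × 6/16 = 36.375
  elongated: 97 × 1/16 = 6.0625
Contribution of spherical: (37 − 36.375)² / 36.375 = 0.0107

0.011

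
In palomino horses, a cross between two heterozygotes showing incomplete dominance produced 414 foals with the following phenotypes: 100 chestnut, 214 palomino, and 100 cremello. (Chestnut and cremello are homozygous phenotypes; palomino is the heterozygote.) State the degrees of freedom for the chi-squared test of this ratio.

With incomplete dominance, a heterozygote × heterozygote cross gives a 1:2:1 phenotypic ratio.
A goodness-of-fit test with 3 phenotype classes has df = 3 − 1 = 2.

2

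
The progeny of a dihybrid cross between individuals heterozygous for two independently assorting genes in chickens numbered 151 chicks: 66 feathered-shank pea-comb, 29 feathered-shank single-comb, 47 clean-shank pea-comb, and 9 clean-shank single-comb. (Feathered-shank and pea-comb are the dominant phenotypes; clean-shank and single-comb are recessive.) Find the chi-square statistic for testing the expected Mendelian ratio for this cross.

16.594

A dihybrid F₂ with independent assortment and complete dominance at both loci gives a 9:3:3:1 phenotypic ratio.
Expected counts for N = 151 under a 9:3:3:1 ratio (total parts = 16):
  feathered-shank pea-comb: 151 × 9/16 = 84.9375
  feathered-shank single-comb: 151 × 3/16 = 28.3125
  clean-shank pea-comb: 151 × 3/16 = 28.3125
  clean-shank single-comb: 151 × 1/16 = 9.4375
χ² = Σ (O − E)² / E
  feathered-shank pea-comb: (66 − 84.9375)² / 84.9375 = 4.2223
  feathered-shank single-comb: (29 − 28.3125)² / 28.3125 = 0.0167
  clean-shank pea-comb: (47 − 28.3125)² / 28.3125 = 12.3346
  clean-shank single-comb: (9 − 9.4375)² / 9.4375 = 0.0203
χ² = 4.2223 + 0.0167 + 12.3346 + 0.0203 = 16.5939 ≈ 16.594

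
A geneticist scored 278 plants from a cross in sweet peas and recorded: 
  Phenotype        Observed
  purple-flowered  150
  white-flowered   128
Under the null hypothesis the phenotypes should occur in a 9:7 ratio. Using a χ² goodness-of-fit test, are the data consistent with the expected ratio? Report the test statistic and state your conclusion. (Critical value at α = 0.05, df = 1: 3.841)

Expected counts for N = 278 under a 9:7 ratio (total parts = 16):
  purple-flowered: 278 × 9/16 = 156.375
  white-flowered: 278 × 7/16 = 121.625
χ² = Σ (O − E)² / E
  purple-flowered: (150 − 156.375)² / 156.375 = 0.2599
  white-flowered: (128 − 121.625)² / 121.625 = 0.3341
χ² = 0.2599 + 0.3341 = 0.594
Degrees of freedom = 2 − 1 = 1; critical value at α = 0.05 is 3.841.
Since 0.594 < 3.841, we fail to reject the null hypothesis — the data are consistent with the 9:7 ratio.

0.594; consistent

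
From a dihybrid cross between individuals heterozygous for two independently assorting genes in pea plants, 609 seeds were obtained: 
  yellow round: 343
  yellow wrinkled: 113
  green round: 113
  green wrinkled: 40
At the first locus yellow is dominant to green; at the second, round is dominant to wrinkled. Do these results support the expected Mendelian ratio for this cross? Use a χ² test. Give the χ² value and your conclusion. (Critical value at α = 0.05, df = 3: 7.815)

0.124; consistent

A dihybrid F₂ with independent assortment and complete dominance at both loci gives a 9:3:3:1 phenotypic ratio.
Expected counts for N = 609 under a 9:3:3:1 ratio (total parts = 16):
  yellow round: 609 × 9/16 = 342.5625
  yellow wrinkled: 609 × 3/16 = 114.1875
  green round: 609 × 3/16 = 114.1875
  green wrinkled: 609 × 1/16 = 38.0625
χ² = Σ (O − E)² / E
  yellow round: (343 − 342.5625)² / 342.5625 = 0.0006
  yellow wrinkled: (113 − 114.1875)² / 114.1875 = 0.0123
  green round: (113 − 114.1875)² / 114.1875 = 0.0123
  green wrinkled: (40 − 38.0625)² / 38.0625 = 0.0986
χ² = 0.0006 + 0.0123 + 0.0123 + 0.0986 = 0.1238 ≈ 0.124
Degrees of freedom = 4 − 1 = 3; critical value at α = 0.05 is 7.815.
Since 0.124 < 7.815, we fail to reject the null hypothesis — the data are consistent with the 9:3:3:1 ratio.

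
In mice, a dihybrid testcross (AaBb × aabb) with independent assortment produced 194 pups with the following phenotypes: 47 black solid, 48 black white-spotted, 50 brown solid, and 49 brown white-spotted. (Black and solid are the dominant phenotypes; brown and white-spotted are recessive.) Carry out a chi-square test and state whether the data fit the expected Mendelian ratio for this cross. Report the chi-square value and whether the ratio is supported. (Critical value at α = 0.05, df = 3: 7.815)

A dihybrid testcross with independent assortment gives a 1:1:1:1 ratio.
The 1:1:1:1 ratio has 4 parts, so with N = 194 the expected counts are:
  black solid: 194 × 1/4 = 48.5
  black white-spotted: 194 × 1/4 = 48.5
  brown solid: 194 × 1/4 = 48.5
  brown white-spotted: 194 × 1/4 = 48.5
χ² = Σ (O − E)² / E
  black solid: (47 − 48.5)² / 48.5 = 0.0464
  black white-spotted: (48 − 48.5)² / 48.5 = 0.0052
  brown solid: (50 − 48.5)² / 48.5 = 0.0464
  brown white-spotted: (49 − 48.5)² / 48.5 = 0.0052
χ² = 0.0464 + 0.0052 + 0.0464 + 0.0052 = 0.1032 ≈ 0.103
Degrees of freedom = 4 − 1 = 3; critical value at α = 0.05 is 7.815.
Since 0.103 < 7.815, we fail to reject the null hypothesis — the data are consistent with the 1:1:1:1 ratio.

0.103; consistent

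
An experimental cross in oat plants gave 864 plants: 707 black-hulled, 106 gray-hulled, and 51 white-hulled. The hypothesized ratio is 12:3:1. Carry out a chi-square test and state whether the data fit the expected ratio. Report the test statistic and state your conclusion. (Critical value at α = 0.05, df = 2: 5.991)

24.897; not consistent

Total ratio parts = 16. Expected numbers out of 864:
  black-hulled: 864 × 12/16 = 648
  gray-hulled: 864 × 3/16 = 162
  white-hulled: 864 × 1/16 = 54
χ² = Σ (O − E)² / E
  black-hulled: (707 − 648)² / 648 = 5.3719
  gray-hulled: (106 − 162)² / 162 = 19.3580
  white-hulled: (51 − 54)² / 54 = 0.1667
χ² = 5.3719 + 19.3580 + 0.1667 = 24.8966 ≈ 24.897
Degrees of freedom = 3 − 1 = 2; critical value at α = 0.05 is 5.991.
Since 24.897 > 5.991, we reject the null hypothesis — the data do not fit the 12:3:1 ratio.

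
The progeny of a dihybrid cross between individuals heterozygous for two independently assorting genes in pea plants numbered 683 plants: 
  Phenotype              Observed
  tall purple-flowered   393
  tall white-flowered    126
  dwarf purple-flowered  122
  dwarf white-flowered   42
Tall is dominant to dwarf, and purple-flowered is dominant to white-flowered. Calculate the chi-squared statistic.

A dihybrid F₂ with independent assortment and complete dominance at both loci gives a 9:3:3:1 phenotypic ratio.
Under the 9:3:3:1 hypothesis (Σ ratio = 16, N = 683):
  tall purple-flowered: 683 × 9/16 = 384.1875
  tall white-flowered: 683 × 3/16 = 128.0625
  dwarf purple-flowered: 683 × 3/16 = 128.0625
  dwarf white-flowered: 683 × 1/16 = 42.6875
χ² = Σ (O − E)² / E
  tall purple-flowered: (393 − 384.1875)² / 384.1875 = 0.2021
  tall white-flowered: (126 − 128.0625)² / 128.0625 = 0.0332
  dwarf purple-flowered: (122 − 128.0625)² / 128.0625 = 0.2870
  dwarf white-flowered: (42 − 42.6875)² / 42.6875 = 0.0111
χ² = 0.2021 + 0.0332 + 0.2870 + 0.0111 = 0.5334 ≈ 0.533

0.533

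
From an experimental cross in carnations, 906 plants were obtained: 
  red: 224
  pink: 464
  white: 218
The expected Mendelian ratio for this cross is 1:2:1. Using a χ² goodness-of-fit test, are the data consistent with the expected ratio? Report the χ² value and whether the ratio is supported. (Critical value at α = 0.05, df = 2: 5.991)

Under the 1:2:1 hypothesis (Σ ratio = 4, N = 906):
  red: 906 × 1/4 = 226.5
  pink: 906 × 2/4 = 453
  white: 906 × 1/4 = 226.5
χ² = Σ (O − E)² / E
  red: (224 − 226.5)² / 226.5 = 0.0276
  pink: (464 − 453)² / 453 = 0.2671
  white: (218 − 226.5)² / 226.5 = 0.3190
χ² = 0.0276 + 0.2671 + 0.3190 = 0.6137 ≈ 0.614
Degrees of freedom = 3 − 1 = 2; critical value at α = 0.05 is 5.991.
Since 0.614 < 5.991, we fail to reject the null hypothesis — the data are consistent with the 1:2:1 ratio.

0.614; consistent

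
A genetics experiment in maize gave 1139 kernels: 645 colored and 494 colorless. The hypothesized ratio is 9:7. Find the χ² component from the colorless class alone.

0.037

Expected counts for N = 1139 under a 9:7 ratio (total parts = 16):
  colored: 1139 × 9/16 = 640.6875
  colorless: 1139 × 7/16 = 498.3125
Contribution of colorless: (494 − 498.3125)² / 498.3125 = 0.0373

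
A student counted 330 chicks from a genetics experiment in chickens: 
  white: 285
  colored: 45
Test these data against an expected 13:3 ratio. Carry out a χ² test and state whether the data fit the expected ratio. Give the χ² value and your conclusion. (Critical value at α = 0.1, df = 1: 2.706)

Under the 13:3 hypothesis (Σ ratio = 16, N = 330):
  white: 330 × 13/16 = 268.125
  colored: 330 × 3/16 = 61.875
χ² = Σ (O − E)² / E
  white: (285 − 268.125)² / 268.125 = 1.0621
  colored: (45 − 61.875)² / 61.875 = 4.6023
χ² = 1.0621 + 4.6023 = 5.6644 ≈ 5.664
Degrees of freedom = 2 − 1 = 1; critical value at α = 0.1 is 2.706.
Since 5.664 > 2.706, we reject the null hypothesis — the data do not fit the 13:3 ratio.

5.664; not consistent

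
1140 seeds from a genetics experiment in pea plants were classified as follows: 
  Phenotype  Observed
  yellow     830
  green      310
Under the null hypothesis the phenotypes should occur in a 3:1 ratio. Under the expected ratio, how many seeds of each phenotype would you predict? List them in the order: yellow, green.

855, 285

Under the 3:1 hypothesis (Σ ratio = 4, N = 1140):
  yellow: 1140 × 3/4 = 855
  green: 1140 × 1/4 = 285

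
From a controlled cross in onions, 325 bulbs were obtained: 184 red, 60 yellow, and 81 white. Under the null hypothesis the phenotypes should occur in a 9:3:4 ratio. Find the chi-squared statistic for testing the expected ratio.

The 9:3:4 ratio has 16 parts, so with N = 325 the expected counts are:
  red: 325 × 9/16 = 182.8125
  yellow: 325 × 3/16 = 60.9375
  white: 325 × 4/16 = 81.25
χ² = Σ (O − E)² / E
  red: (184 − 182.8125)² / 182.8125 = 0.0077
  yellow: (60 − 60.9375)² / 60.9375 = 0.0144
  white: (81 − 81.25)² / 81.25 = 0.0008
χ² = 0.0077 + 0.0144 + 0.0008 = 0.0229 ≈ 0.023

0.023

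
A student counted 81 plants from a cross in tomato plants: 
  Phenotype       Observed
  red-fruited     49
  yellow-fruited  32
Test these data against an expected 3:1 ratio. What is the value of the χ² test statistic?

The 3:1 ratio has 4 parts, so with N = 81 the expected counts are:
  red-fruited: 81 × 3/4 = 60.75
  yellow-fruited: 81 × 1/4 = 20.25
χ² = Σ (O − E)² / E
  red-fruited: (49 − 60.75)² / 60.75 = 2.2726
  yellow-fruited: (32 − 20.25)² / 20.25 = 6.8179
χ² = 2.2726 + 6.8179 = 9.0905 ≈ 9.091

9.091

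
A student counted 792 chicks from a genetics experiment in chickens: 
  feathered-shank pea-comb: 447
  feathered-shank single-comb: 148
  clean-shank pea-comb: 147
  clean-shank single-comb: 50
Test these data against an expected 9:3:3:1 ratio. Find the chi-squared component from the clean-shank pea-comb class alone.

0.015

Expected counts for N = 792 under a 9:3:3:1 ratio (total parts = 16):
  feathered-shank pea-comb: 792 × 9/16 = 445.5
  feathered-shank single-comb: 792 × 3/16 = 148.5
  clean-shank pea-comb: 792 × 3/16 = 148.5
  clean-shank single-comb: 792 × 1/16 = 49.5
Contribution of clean-shank pea-comb: (147 − 148.5)² / 148.5 = 0.0152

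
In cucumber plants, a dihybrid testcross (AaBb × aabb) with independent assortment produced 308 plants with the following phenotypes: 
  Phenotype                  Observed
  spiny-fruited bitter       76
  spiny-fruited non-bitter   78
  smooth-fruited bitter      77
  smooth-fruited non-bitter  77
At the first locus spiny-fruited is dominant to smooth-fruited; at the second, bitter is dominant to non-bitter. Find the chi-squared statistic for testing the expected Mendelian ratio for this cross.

0.026

A dihybrid testcross with independent assortment gives a 1:1:1:1 ratio.
The 1:1:1:1 ratio has 4 parts, so with N = 308 the expected counts are:
  spiny-fruited bitter: 308 × 1/4 = 77
  spiny-fruited non-bitter: 308 × 1/4 = 77
  smooth-fruited bitter: 308 × 1/4 = 77
  smooth-fruited non-bitter: 308 × 1/4 = 77
χ² = Σ (O − E)² / E
  spiny-fruited bitter: (76 − 77)² / 77 = 0.0130
  spiny-fruited non-bitter: (78 − 77)² / 77 = 0.0130
  smooth-fruited bitter: (77 − 77)² / 77 = 0.0000
  smooth-fruited non-bitter: (77 − 77)² / 77 = 0.0000
χ² = 0.0130 + 0.0130 + 0.0000 + 0.0000 = 0.026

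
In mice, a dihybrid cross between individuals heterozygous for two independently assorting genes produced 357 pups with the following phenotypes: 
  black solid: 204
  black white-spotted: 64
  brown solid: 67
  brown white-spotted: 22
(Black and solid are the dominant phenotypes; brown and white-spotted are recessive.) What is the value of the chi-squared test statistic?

0.184

A dihybrid F₂ with independent assortment and complete dominance at both loci gives a 9:3:3:1 phenotypic ratio.
Total ratio parts = 16. Expected numbers out of 357:
  black solid: 357 × 9/16 = 200.8125
  black white-spotted: 357 × 3/16 = 66.9375
  brown solid: 357 × 3/16 = 66.9375
  brown white-spotted: 357 × 1/16 = 22.3125
χ² = Σ (O − E)² / E
  black solid: (204 − 200.8125)² / 200.8125 = 0.0506
  black white-spotted: (64 − 66.9375)² / 66.9375 = 0.1289
  brown solid: (67 − 66.9375)² / 66.9375 = 0.0001
  brown white-spotted: (22 − 22.3125)² / 22.3125 = 0.0044
χ² = 0.0506 + 0.1289 + 0.0001 + 0.0044 = 0.184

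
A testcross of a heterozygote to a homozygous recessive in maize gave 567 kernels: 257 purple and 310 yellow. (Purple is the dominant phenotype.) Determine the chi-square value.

4.954

A testcross of a heterozygote (Aa × aa) gives a 1:1 phenotypic ratio.
Expected counts for N = 567 under a 1:1 ratio (total parts = 2):
  purple: 567 × 1/2 = 283.5
  yellow: 567 × 1/2 = 283.5
χ² = Σ (O − E)² / E
  purple: (257 − 283.5)² / 283.5 = 2.4771
  yellow: (310 − 283.5)² / 283.5 = 2.4771
χ² = 2.4771 + 2.4771 = 4.9542 ≈ 4.954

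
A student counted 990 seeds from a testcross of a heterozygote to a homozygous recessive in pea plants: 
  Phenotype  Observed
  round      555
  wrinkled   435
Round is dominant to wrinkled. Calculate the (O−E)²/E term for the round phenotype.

A testcross of a heterozygote (Aa × aa) gives a 1:1 phenotypic ratio.
Total ratio parts = 2. Expected numbers out of 990:
  round: 990 × 1/2 = 495
  wrinkled: 990 × 1/2 = 495
Contribution of round: (555 − 495)² / 495 = 7.2727

7.273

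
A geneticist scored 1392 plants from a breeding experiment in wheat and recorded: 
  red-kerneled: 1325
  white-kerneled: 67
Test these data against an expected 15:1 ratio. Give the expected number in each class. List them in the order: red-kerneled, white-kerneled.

Under the 15:1 hypothesis (Σ ratio = 16, N = 1392):
  red-kerneled: 1392 × 15/16 = 1305
  white-kerneled: 1392 × 1/16 = 87

1305, 87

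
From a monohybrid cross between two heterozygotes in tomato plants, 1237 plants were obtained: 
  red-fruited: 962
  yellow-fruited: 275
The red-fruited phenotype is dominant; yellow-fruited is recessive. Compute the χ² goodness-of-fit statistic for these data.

5.058

For a monohybrid cross between heterozygotes with complete dominance, the expected phenotypic ratio is 3:1.
Expected counts for N = 1237 under a 3:1 ratio (total parts = 4):
  red-fruited: 1237 × 3/4 = 927.75
  yellow-fruited: 1237 × 1/4 = 309.25
χ² = Σ (O − E)² / E
  red-fruited: (962 − 927.75)² / 927.75 = 1.2644
  yellow-fruited: (275 − 309.25)² / 309.25 = 3.7932
χ² = 1.2644 + 3.7932 = 5.0576 ≈ 5.058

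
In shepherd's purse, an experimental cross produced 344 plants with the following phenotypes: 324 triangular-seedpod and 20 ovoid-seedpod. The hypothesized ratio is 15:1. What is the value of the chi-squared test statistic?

0.112

Total ratio parts = 16. Expected numbers out of 344:
  triangular-seedpod: 344 × 15/16 = 322.5
  ovoid-seedpod: 344 × 1/16 = 21.5
χ² = Σ (O − E)² / E
  triangular-seedpod: (324 − 322.5)² / 322.5 = 0.0070
  ovoid-seedpod: (20 − 21.5)² / 21.5 = 0.1047
χ² = 0.0070 + 0.1047 = 0.1117 ≈ 0.112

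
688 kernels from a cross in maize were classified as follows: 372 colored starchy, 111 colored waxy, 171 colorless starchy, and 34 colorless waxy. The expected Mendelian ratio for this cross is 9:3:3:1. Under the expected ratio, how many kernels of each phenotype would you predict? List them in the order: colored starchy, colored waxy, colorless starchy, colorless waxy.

Under the 9:3:3:1 hypothesis (Σ ratio = 16, N = 688):
  colored starchy: 688 × 9/16 = 387
  colored waxy: 688 × 3/16 = 129
  colorless starchy: 688 × 3/16 = 129
  colorless waxy: 688 × 1/16 = 43

387, 129, 129, 43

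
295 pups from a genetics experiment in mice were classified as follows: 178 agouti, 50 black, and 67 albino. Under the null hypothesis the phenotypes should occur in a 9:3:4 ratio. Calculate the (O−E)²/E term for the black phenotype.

0.510

Under the 9:3:4 hypothesis (Σ ratio = 16, N = 295):
  agouti: 295 × 9/16 = 165.9375
  black: 295 × 3/16 = 55.3125
  albino: 295 × 4/16 = 73.75
Contribution of black: (50 − 55.3125)² / 55.3125 = 0.5102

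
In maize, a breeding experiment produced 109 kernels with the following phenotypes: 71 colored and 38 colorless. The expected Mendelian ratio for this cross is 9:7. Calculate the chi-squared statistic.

Total ratio parts = 16. Expected numbers out of 109:
  colored: 109 × 9/16 = 61.3125
  colorless: 109 × 7/16 = 47.6875
χ² = Σ (O − E)² / E
  colored: (71 − 61.3125)² / 61.3125 = 1.5306
  colorless: (38 − 47.6875)² / 47.6875 = 1.9680
χ² = 1.5306 + 1.9680 = 3.4986 ≈ 3.499

3.499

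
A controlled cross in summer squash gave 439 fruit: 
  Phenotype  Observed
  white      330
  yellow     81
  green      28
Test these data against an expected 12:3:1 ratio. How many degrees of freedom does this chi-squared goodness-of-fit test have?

A goodness-of-fit test with 3 phenotype classes has df = 3 − 1 = 2.

2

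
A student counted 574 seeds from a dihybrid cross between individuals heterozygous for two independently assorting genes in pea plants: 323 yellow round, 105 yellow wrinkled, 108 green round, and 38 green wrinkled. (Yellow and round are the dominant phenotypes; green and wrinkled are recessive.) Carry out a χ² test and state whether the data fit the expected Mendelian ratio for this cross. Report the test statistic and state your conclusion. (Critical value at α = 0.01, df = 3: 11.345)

A dihybrid F₂ with independent assortment and complete dominance at both loci gives a 9:3:3:1 phenotypic ratio.
Expected counts for N = 574 under a 9:3:3:1 ratio (total parts = 16):
  yellow round: 574 × 9/16 = 322.875
  yellow wrinkled: 574 × 3/16 = 107.625
  green round: 574 × 3/16 = 107.625
  green wrinkled: 574 × 1/16 = 35.875
χ² = Σ (O − E)² / E
  yellow round: (323 − 322.875)² / 322.875 = 0.0000
  yellow wrinkled: (105 − 107.625)² / 107.625 = 0.0640
  green round: (108 − 107.625)² / 107.625 = 0.0013
  green wrinkled: (38 − 35.875)² / 35.875 = 0.1259
χ² = 0.0000 + 0.0640 + 0.0013 + 0.1259 = 0.1912 ≈ 0.191
Degrees of freedom = 4 − 1 = 3; critical value at α = 0.01 is 11.345.
Since 0.191 < 11.345, we fail to reject the null hypothesis — the data are consistent with the 9:3:3:1 ratio.

0.191; consistent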